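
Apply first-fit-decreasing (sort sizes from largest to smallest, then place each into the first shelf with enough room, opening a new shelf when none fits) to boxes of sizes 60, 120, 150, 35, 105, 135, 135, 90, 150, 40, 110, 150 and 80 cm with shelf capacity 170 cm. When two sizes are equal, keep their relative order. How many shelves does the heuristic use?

9

Sorted descending: 150, 150, 150, 135, 135, 120, 110, 105, 90, 80, 60, 40, 35.
  150 → shelf 1 (new)  [load 150/170]
  150 → shelf 2 (new)  [load 150/170]
  150 → shelf 3 (new)  [load 150/170]
  135 → shelf 4 (new)  [load 135/170]
  135 → shelf 5 (new)  [load 135/170]
  120 → shelf 6 (new)  [load 120/170]
  110 → shelf 7 (new)  [load 110/170]
  105 → shelf 8 (new)  [load 105/170]
  90 → shelf 9 (new)  [load 90/170]
  80 → shelf 9  [load 170/170]
  60 → shelf 7  [load 170/170]
  40 → shelf 6  [load 160/170]
  35 → shelf 4  [load 170/170]
9 shelves opened.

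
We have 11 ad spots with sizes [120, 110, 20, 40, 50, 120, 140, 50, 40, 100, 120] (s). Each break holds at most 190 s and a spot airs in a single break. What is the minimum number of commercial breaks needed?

Total = 140 + 120 + 120 + 120 + 110 + 100 + 50 + 50 + 40 + 40 + 20 = 910 s.
Lower bound: ⌈910/190⌉ = 5 commercial breaks.
Also, 6 ad spots each exceed 95 s, and no two of those can share a break, so at least 6 commercial breaks are needed.
A packing using 6 commercial breaks:
  break 1: 140 + 50 = 190
  break 2: 120 + 50 + 20 = 190
  break 3: 120 + 40 = 160
  break 4: 120 + 40 = 160
  break 5: 110 = 110
  break 6: 100 = 100
This matches the lower bound, so 6 is optimal.

6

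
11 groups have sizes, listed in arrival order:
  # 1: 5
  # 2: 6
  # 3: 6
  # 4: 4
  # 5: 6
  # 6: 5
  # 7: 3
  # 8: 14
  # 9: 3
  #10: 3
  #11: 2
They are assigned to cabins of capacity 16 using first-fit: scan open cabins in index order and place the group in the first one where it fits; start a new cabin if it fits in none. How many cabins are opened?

  5 → cabin 1 (new)  [load 5/16]
  6 → cabin 1  [load 11/16]
  6 → cabin 2 (new)  [load 6/16]
  4 → cabin 1  [load 15/16]
  6 → cabin 2  [load 12/16]
  5 → cabin 3 (new)  [load 5/16]
  3 → cabin 2  [load 15/16]
  14 → cabin 4 (new)  [load 14/16]
  3 → cabin 3  [load 8/16]
  3 → cabin 3  [load 11/16]
  2 → cabin 3  [load 13/16]
4 cabins opened.

4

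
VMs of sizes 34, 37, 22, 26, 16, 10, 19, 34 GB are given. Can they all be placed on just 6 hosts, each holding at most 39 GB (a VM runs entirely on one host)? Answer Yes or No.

Yes

A valid assignment using 6 hosts:
  host 1: 37 = 37
  host 2: 34 = 34
  host 3: 34 = 34
  host 4: 26 + 10 = 36
  host 5: 22 + 16 = 38
  host 6: 19 = 19
Every load is within 39 GB, so 6 hosts suffice.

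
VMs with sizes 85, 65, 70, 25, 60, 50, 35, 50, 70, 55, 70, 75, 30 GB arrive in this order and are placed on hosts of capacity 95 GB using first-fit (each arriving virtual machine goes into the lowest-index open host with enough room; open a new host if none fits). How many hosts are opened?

10

  85 → host 1 (new)  [load 85/95]
  65 → host 2 (new)  [load 65/95]
  70 → host 3 (new)  [load 70/95]
  25 → host 2  [load 90/95]
  60 → host 4 (new)  [load 60/95]
  50 → host 5 (new)  [load 50/95]
  35 → host 4  [load 95/95]
  50 → host 6 (new)  [load 50/95]
  70 → host 7 (new)  [load 70/95]
  55 → host 8 (new)  [load 55/95]
  70 → host 9 (new)  [load 70/95]
  75 → host 10 (new)  [load 75/95]
  30 → host 5  [load 80/95]
10 hosts opened.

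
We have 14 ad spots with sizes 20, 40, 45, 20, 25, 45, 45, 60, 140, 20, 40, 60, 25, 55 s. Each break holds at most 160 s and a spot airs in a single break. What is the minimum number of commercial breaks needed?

4

Total = 140 + 60 + 60 + 55 + 45 + 45 + 45 + 40 + 40 + 25 + 25 + 20 + 20 + 20 = 640 s.
Lower bound: ⌈640/160⌉ = 4 commercial breaks.
A packing using 4 commercial breaks:
  break 1: 140 + 20 = 160
  break 2: 60 + 60 + 40 = 160
  break 3: 55 + 45 + 40 + 20 = 160
  break 4: 45 + 45 + 25 + 25 + 20 = 160
This matches the lower bound, so 4 is optimal.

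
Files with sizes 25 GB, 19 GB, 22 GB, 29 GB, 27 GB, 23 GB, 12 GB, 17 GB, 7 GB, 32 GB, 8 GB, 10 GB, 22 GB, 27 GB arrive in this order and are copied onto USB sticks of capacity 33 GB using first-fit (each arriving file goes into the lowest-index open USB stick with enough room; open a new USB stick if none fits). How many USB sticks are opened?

10

  25 → USB stick 1 (new)  [load 25/33]
  19 → USB stick 2 (new)  [load 19/33]
  22 → USB stick 3 (new)  [load 22/33]
  29 → USB stick 4 (new)  [load 29/33]
  27 → USB stick 5 (new)  [load 27/33]
  23 → USB stick 6 (new)  [load 23/33]
  12 → USB stick 2  [load 31/33]
  17 → USB stick 7 (new)  [load 17/33]
  7 → USB stick 1  [load 32/33]
  32 → USB stick 8 (new)  [load 32/33]
  8 → USB stick 3  [load 30/33]
  10 → USB stick 6  [load 33/33]
  22 → USB stick 9 (new)  [load 22/33]
  27 → USB stick 10 (new)  [load 27/33]
10 USB sticks opened.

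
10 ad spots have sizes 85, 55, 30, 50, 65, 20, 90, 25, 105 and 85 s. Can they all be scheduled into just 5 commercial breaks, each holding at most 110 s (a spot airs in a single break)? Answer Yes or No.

Total = 610 s; ⌈610/110⌉ = 6.
At least 6 commercial breaks are required, but only 5 are allowed.

No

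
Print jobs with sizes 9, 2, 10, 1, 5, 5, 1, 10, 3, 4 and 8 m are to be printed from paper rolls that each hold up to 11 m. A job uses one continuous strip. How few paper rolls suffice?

Total = 10 + 10 + 9 + 8 + 5 + 5 + 4 + 3 + 2 + 1 + 1 = 58 m.
Lower bound: ⌈58/11⌉ = 6 paper rolls.
A packing using 6 paper rolls:
  roll 1: 10 + 1 = 11
  roll 2: 10 + 1 = 11
  roll 3: 9 + 2 = 11
  roll 4: 8 + 3 = 11
  roll 5: 5 + 5 = 10
  roll 6: 4 = 4
This matches the lower bound, so 6 is optimal.

6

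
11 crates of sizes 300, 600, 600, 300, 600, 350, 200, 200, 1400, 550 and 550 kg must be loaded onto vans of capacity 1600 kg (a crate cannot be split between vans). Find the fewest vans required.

4

Total = 1400 + 600 + 600 + 600 + 550 + 550 + 350 + 300 + 300 + 200 + 200 = 5650 kg.
Lower bound: ⌈5650/1600⌉ = 4 vans.
A packing using 4 vans:
  van 1: 1400 + 200 = 1600
  van 2: 600 + 600 + 350 = 1550
  van 3: 600 + 550 + 300 = 1450
  van 4: 550 + 300 + 200 = 1050
This matches the lower bound, so 4 is optimal.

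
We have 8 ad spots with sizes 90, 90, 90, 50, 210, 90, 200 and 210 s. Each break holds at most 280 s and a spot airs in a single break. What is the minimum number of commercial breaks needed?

Total = 210 + 210 + 200 + 90 + 90 + 90 + 90 + 50 = 1030 s.
Lower bound: ⌈1030/280⌉ = 4 commercial breaks.
A packing using 5 commercial breaks:
  break 1: 210 + 50 = 260
  break 2: 210 = 210
  break 3: 200 = 200
  break 4: 90 + 90 + 90 = 270
  break 5: 90 = 90
No arrangement into 4 commercial breaks stays within capacity, so 5 is optimal.

5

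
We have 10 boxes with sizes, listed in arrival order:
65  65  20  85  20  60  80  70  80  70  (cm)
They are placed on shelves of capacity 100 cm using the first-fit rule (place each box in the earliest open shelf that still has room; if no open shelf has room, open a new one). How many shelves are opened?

8

  65 → shelf 1 (new)  [load 65/100]
  65 → shelf 2 (new)  [load 65/100]
  20 → shelf 1  [load 85/100]
  85 → shelf 3 (new)  [load 85/100]
  20 → shelf 2  [load 85/100]
  60 → shelf 4 (new)  [load 60/100]
  80 → shelf 5 (new)  [load 80/100]
  70 → shelf 6 (new)  [load 70/100]
  80 → shelf 7 (new)  [load 80/100]
  70 → shelf 8 (new)  [load 70/100]
8 shelves opened.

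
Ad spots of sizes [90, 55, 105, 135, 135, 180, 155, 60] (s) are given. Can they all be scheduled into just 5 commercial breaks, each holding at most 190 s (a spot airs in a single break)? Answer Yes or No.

Total = 915 s; ⌈915/190⌉ = 5.
The bound of 5 does not rule out 5, but exhaustive search shows no assignment into 5 commercial breaks of capacity 190 s exists — the minimum is 6.

No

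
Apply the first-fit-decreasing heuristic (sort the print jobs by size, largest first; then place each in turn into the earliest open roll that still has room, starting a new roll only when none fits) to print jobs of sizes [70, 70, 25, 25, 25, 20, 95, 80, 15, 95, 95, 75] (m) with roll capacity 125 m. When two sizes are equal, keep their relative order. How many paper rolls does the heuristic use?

Sorted descending: 95, 95, 95, 80, 75, 70, 70, 25, 25, 25, 20, 15.
  95 → roll 1 (new)  [load 95/125]
  95 → roll 2 (new)  [load 95/125]
  95 → roll 3 (new)  [load 95/125]
  80 → roll 4 (new)  [load 80/125]
  75 → roll 5 (new)  [load 75/125]
  70 → roll 6 (new)  [load 70/125]
  70 → roll 7 (new)  [load 70/125]
  25 → roll 1  [load 120/125]
  25 → roll 2  [load 120/125]
  25 → roll 3  [load 120/125]
  20 → roll 4  [load 100/125]
  15 → roll 4  [load 115/125]
7 paper rolls opened.

7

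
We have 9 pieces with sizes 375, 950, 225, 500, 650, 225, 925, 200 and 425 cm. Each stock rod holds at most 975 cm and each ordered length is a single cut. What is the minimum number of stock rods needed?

Total = 950 + 925 + 650 + 500 + 425 + 375 + 225 + 225 + 200 = 4475 cm.
Lower bound: ⌈4475/975⌉ = 5 stock rods.
A packing using 5 stock rods:
  stock rod 1: 950 = 950
  stock rod 2: 925 = 925
  stock rod 3: 650 + 225 = 875
  stock rod 4: 500 + 425 = 925
  stock rod 5: 375 + 225 + 200 = 800
This matches the lower bound, so 5 is optimal.

5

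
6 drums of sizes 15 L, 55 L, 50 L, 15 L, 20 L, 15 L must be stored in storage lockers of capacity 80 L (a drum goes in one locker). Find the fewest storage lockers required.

Total = 55 + 50 + 20 + 15 + 15 + 15 = 170 L.
Lower bound: ⌈170/80⌉ = 3 storage lockers.
A packing using 3 storage lockers:
  locker 1: 55 + 20 = 75
  locker 2: 50 + 15 + 15 = 80
  locker 3: 15 = 15
This matches the lower bound, so 3 is optimal.

3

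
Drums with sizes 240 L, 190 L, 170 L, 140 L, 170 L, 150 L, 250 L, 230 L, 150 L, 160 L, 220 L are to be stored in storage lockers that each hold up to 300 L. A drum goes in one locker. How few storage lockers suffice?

Total = 250 + 240 + 230 + 220 + 190 + 170 + 170 + 160 + 150 + 150 + 140 = 2070 L.
Lower bound: ⌈2070/300⌉ = 7 storage lockers.
Also, 8 drums each exceed 150 L, and no two of those can share a locker, so at least 8 storage lockers are needed.
A packing using 9 storage lockers:
  locker 1: 250 = 250
  locker 2: 240 = 240
  locker 3: 230 = 230
  locker 4: 220 = 220
  locker 5: 190 = 190
  locker 6: 170 = 170
  locker 7: 170 = 170
  locker 8: 160 + 140 = 300
  locker 9: 150 + 150 = 300
No arrangement into 8 storage lockers stays within capacity, so 9 is optimal.

9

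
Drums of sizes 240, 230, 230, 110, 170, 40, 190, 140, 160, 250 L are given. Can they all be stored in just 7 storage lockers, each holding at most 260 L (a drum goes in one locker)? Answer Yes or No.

No

Total = 1760 L; ⌈1760/260⌉ = 7.
8 drums each exceed half the capacity and cannot share a locker, forcing at least 8 storage lockers.
At least 8 storage lockers are required, but only 7 are allowed.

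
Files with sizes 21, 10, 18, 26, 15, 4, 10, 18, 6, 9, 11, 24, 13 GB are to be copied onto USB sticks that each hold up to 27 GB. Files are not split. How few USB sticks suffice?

Total = 26 + 24 + 21 + 18 + 18 + 15 + 13 + 11 + 10 + 10 + 9 + 6 + 4 = 185 GB.
Lower bound: ⌈185/27⌉ = 7 USB sticks.
A packing using 8 USB sticks:
  USB stick 1: 26 = 26
  USB stick 2: 24 = 24
  USB stick 3: 21 + 6 = 27
  USB stick 4: 18 + 9 = 27
  USB stick 5: 18 + 4 = 22
  USB stick 6: 15 + 11 = 26
  USB stick 7: 13 + 10 = 23
  USB stick 8: 10 = 10
No arrangement into 7 USB sticks stays within capacity, so 8 is optimal.

8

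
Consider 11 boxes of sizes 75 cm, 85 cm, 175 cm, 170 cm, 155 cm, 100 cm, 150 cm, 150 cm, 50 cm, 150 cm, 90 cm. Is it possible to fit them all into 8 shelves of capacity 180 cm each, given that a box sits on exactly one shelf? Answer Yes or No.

Total = 1350 cm; ⌈1350/180⌉ = 8.
The bound of 8 does not rule out 8, but exhaustive search shows no assignment into 8 shelves of capacity 180 cm exists — the minimum is 9.

No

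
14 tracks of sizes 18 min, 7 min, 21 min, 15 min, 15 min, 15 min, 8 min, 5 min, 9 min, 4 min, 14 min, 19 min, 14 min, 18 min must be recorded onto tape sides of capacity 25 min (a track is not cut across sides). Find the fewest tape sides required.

9

Total = 21 + 19 + 18 + 18 + 15 + 15 + 15 + 14 + 14 + 9 + 8 + 7 + 5 + 4 = 182 min.
Lower bound: ⌈182/25⌉ = 8 tape sides.
Also, 9 tracks each exceed 25/2 min, and no two of those can share a side, so at least 9 tape sides are needed.
A packing using 9 tape sides:
  side 1: 21 + 4 = 25
  side 2: 19 + 5 = 24
  side 3: 18 + 7 = 25
  side 4: 18 = 18
  side 5: 15 + 9 = 24
  side 6: 15 + 8 = 23
  side 7: 15 = 15
  side 8: 14 = 14
  side 9: 14 = 14
This matches the lower bound, so 9 is optimal.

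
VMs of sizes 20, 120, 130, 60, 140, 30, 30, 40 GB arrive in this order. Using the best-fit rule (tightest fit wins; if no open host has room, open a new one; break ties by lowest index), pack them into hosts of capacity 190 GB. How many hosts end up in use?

4

  20 → host 1 (new)  [load 20/190]
  120 → host 1  [load 140/190]
  130 → host 2 (new)  [load 130/190]
  60 → host 2  [load 190/190]
  140 → host 3 (new)  [load 140/190]
  30 → host 1  [load 170/190]
  30 → host 3  [load 170/190]
  40 → host 4 (new)  [load 40/190]
4 hosts opened.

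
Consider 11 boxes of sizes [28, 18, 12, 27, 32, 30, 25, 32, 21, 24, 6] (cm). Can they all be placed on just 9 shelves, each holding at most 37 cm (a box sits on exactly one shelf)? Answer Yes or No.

A valid assignment using 9 shelves:
  shelf 1: 32 = 32
  shelf 2: 32 = 32
  shelf 3: 30 + 6 = 36
  shelf 4: 28 = 28
  shelf 5: 27 = 27
  shelf 6: 25 + 12 = 37
  shelf 7: 24 = 24
  shelf 8: 21 = 21
  shelf 9: 18 = 18
Every load is within 37 cm, so 9 shelves suffice.

Yes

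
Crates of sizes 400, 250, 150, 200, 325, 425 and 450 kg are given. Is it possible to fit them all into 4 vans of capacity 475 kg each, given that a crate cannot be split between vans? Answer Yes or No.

Total = 2200 kg; ⌈2200/475⌉ = 5.
At least 5 vans are required, but only 4 are allowed.

No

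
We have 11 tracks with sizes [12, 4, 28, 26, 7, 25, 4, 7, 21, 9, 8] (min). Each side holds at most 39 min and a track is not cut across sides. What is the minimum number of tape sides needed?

4

Total = 28 + 26 + 25 + 21 + 12 + 9 + 8 + 7 + 7 + 4 + 4 = 151 min.
Lower bound: ⌈151/39⌉ = 4 tape sides.
A packing using 4 tape sides:
  side 1: 28 + 9 = 37
  side 2: 26 + 12 = 38
  side 3: 25 + 8 + 4 = 37
  side 4: 21 + 7 + 7 + 4 = 39
This matches the lower bound, so 4 is optimal.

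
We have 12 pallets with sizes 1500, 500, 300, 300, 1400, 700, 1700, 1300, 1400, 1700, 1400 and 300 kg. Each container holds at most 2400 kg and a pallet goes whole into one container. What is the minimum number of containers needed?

7

Total = 1700 + 1700 + 1500 + 1400 + 1400 + 1400 + 1300 + 700 + 500 + 300 + 300 + 300 = 12500 kg.
Lower bound: ⌈12500/2400⌉ = 6 containers.
Also, 7 pallets each exceed 1200 kg, and no two of those can share a container, so at least 7 containers are needed.
A packing using 7 containers:
  container 1: 1700 + 700 = 2400
  container 2: 1700 + 500 = 2200
  container 3: 1500 + 300 + 300 + 300 = 2400
  container 4: 1400 = 1400
  container 5: 1400 = 1400
  container 6: 1400 = 1400
  container 7: 1300 = 1300
This matches the lower bound, so 7 is optimal.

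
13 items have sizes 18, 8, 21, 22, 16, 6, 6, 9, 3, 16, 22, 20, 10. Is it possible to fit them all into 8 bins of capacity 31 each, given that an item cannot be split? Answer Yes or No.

Yes

A valid assignment using 7 bins:
  bin 1: 22 + 9 = 31
  bin 2: 22 + 8 = 30
  bin 3: 21 + 10 = 31
  bin 4: 20 + 6 + 3 = 29
  bin 5: 18 + 6 = 24
  bin 6: 16 = 16
  bin 7: 16 = 16
That uses only 7 ≤ 8, so 8 bins are enough.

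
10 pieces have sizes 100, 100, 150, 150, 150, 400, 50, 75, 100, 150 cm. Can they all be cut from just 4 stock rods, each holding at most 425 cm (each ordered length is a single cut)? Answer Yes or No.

Yes

A valid assignment using 4 stock rods:
  stock rod 1: 400 = 400
  stock rod 2: 150 + 150 + 100 = 400
  stock rod 3: 150 + 150 + 100 = 400
  stock rod 4: 100 + 75 + 50 = 225
Every load is within 425 cm, so 4 stock rods suffice.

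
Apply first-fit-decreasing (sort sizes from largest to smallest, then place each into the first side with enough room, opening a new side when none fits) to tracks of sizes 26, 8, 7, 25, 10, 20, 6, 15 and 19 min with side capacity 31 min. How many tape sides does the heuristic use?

Sorted descending: 26, 25, 20, 19, 15, 10, 8, 7, 6.
  26 → side 1 (new)  [load 26/31]
  25 → side 2 (new)  [load 25/31]
  20 → side 3 (new)  [load 20/31]
  19 → side 4 (new)  [load 19/31]
  15 → side 5 (new)  [load 15/31]
  10 → side 3  [load 30/31]
  8 → side 4  [load 27/31]
  7 → side 5  [load 22/31]
  6 → side 2  [load 31/31]
5 tape sides opened.

5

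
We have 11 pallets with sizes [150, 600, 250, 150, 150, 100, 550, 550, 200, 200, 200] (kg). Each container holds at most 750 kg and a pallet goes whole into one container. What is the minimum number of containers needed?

5

Total = 600 + 550 + 550 + 250 + 200 + 200 + 200 + 150 + 150 + 150 + 100 = 3100 kg.
Lower bound: ⌈3100/750⌉ = 5 containers.
A packing using 5 containers:
  container 1: 600 + 150 = 750
  container 2: 550 + 200 = 750
  container 3: 550 + 200 = 750
  container 4: 250 + 200 + 150 + 150 = 750
  container 5: 100 = 100
This matches the lower bound, so 5 is optimal.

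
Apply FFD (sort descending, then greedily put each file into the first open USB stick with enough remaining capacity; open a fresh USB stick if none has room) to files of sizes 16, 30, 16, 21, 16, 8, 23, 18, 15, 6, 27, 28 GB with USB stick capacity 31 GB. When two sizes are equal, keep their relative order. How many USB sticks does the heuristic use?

9

Sorted descending: 30, 28, 27, 23, 21, 18, 16, 16, 16, 15, 8, 6.
  30 → USB stick 1 (new)  [load 30/31]
  28 → USB stick 2 (new)  [load 28/31]
  27 → USB stick 3 (new)  [load 27/31]
  23 → USB stick 4 (new)  [load 23/31]
  21 → USB stick 5 (new)  [load 21/31]
  18 → USB stick 6 (new)  [load 18/31]
  16 → USB stick 7 (new)  [load 16/31]
  16 → USB stick 8 (new)  [load 16/31]
  16 → USB stick 9 (new)  [load 16/31]
  15 → USB stick 7  [load 31/31]
  8 → USB stick 4  [load 31/31]
  6 → USB stick 5  [load 27/31]
9 USB sticks opened.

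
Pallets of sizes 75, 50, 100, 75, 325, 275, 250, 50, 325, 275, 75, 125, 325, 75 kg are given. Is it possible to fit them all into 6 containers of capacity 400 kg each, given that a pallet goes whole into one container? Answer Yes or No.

A valid assignment using 6 containers:
  container 1: 325 + 75 = 400
  container 2: 325 + 75 = 400
  container 3: 325 + 75 = 400
  container 4: 275 + 125 = 400
  container 5: 275 + 75 + 50 = 400
  container 6: 250 + 100 + 50 = 400
Every load is within 400 kg, so 6 containers suffice.

Yes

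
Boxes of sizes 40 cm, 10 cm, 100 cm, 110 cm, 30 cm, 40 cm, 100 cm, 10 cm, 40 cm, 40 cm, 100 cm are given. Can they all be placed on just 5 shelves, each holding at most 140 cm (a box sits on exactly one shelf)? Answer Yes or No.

A valid assignment using 5 shelves:
  shelf 1: 110 + 30 = 140
  shelf 2: 100 + 40 = 140
  shelf 3: 100 + 40 = 140
  shelf 4: 100 + 40 = 140
  shelf 5: 40 + 10 + 10 = 60
Every load is within 140 cm, so 5 shelves suffice.

Yes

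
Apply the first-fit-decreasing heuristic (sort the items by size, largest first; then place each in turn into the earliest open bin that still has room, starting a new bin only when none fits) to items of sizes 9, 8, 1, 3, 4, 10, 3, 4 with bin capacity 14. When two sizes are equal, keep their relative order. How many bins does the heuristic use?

3

Sorted descending: 10, 9, 8, 4, 4, 3, 3, 1.
  10 → bin 1 (new)  [load 10/14]
  9 → bin 2 (new)  [load 9/14]
  8 → bin 3 (new)  [load 8/14]
  4 → bin 1  [load 14/14]
  4 → bin 2  [load 13/14]
  3 → bin 3  [load 11/14]
  3 → bin 3  [load 14/14]
  1 → bin 2  [load 14/14]
3 bins opened.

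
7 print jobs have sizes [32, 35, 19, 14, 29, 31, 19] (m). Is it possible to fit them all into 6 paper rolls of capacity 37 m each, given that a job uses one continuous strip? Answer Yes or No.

A valid assignment using 6 paper rolls:
  roll 1: 35 = 35
  roll 2: 32 = 32
  roll 3: 31 = 31
  roll 4: 29 = 29
  roll 5: 19 + 14 = 33
  roll 6: 19 = 19
Every load is within 37 m, so 6 paper rolls suffice.

Yes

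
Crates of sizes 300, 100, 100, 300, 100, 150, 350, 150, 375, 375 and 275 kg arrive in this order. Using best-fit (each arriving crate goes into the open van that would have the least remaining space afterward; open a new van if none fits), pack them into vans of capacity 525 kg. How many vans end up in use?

6

  300 → van 1 (new)  [load 300/525]
  100 → van 1  [load 400/525]
  100 → van 1  [load 500/525]
  300 → van 2 (new)  [load 300/525]
  100 → van 2  [load 400/525]
  150 → van 3 (new)  [load 150/525]
  350 → van 3  [load 500/525]
  150 → van 4 (new)  [load 150/525]
  375 → van 4  [load 525/525]
  375 → van 5 (new)  [load 375/525]
  275 → van 6 (new)  [load 275/525]
6 vans opened.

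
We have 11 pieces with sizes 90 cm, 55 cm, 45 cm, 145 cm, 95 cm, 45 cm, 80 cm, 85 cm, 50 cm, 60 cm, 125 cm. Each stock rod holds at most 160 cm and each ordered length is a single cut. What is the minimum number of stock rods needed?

7

Total = 145 + 125 + 95 + 90 + 85 + 80 + 60 + 55 + 50 + 45 + 45 = 875 cm.
Lower bound: ⌈875/160⌉ = 6 stock rods.
A packing using 7 stock rods:
  stock rod 1: 145 = 145
  stock rod 2: 125 = 125
  stock rod 3: 95 + 60 = 155
  stock rod 4: 90 + 55 = 145
  stock rod 5: 85 + 50 = 135
  stock rod 6: 80 + 45 = 125
  stock rod 7: 45 = 45
No arrangement into 6 stock rods stays within capacity, so 7 is optimal.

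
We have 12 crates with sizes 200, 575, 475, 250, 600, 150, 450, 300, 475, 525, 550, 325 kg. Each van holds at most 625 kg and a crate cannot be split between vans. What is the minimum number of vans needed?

9

Total = 600 + 575 + 550 + 525 + 475 + 475 + 450 + 325 + 300 + 250 + 200 + 150 = 4875 kg.
Lower bound: ⌈4875/625⌉ = 8 vans.
A packing using 9 vans:
  van 1: 600 = 600
  van 2: 575 = 575
  van 3: 550 = 550
  van 4: 525 = 525
  van 5: 475 + 150 = 625
  van 6: 475 = 475
  van 7: 450 = 450
  van 8: 325 + 300 = 625
  van 9: 250 + 200 = 450
No arrangement into 8 vans stays within capacity, so 9 is optimal.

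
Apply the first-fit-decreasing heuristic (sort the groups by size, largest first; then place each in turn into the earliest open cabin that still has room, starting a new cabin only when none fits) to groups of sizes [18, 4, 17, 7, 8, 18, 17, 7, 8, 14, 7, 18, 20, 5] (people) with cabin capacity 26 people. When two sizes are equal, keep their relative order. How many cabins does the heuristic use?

7

Sorted descending: 20, 18, 18, 18, 17, 17, 14, 8, 8, 7, 7, 7, 5, 4.
  20 → cabin 1 (new)  [load 20/26]
  18 → cabin 2 (new)  [load 18/26]
  18 → cabin 3 (new)  [load 18/26]
  18 → cabin 4 (new)  [load 18/26]
  17 → cabin 5 (new)  [load 17/26]
  17 → cabin 6 (new)  [load 17/26]
  14 → cabin 7 (new)  [load 14/26]
  8 → cabin 2  [load 26/26]
  8 → cabin 3  [load 26/26]
  7 → cabin 4  [load 25/26]
  7 → cabin 5  [load 24/26]
  7 → cabin 6  [load 24/26]
  5 → cabin 1  [load 25/26]
  4 → cabin 7  [load 18/26]
7 cabins opened.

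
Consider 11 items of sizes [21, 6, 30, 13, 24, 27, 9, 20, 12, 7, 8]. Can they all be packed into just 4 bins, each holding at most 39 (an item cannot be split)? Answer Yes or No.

Total = 177; ⌈177/39⌉ = 5.
At least 5 bins are required, but only 4 are allowed.

No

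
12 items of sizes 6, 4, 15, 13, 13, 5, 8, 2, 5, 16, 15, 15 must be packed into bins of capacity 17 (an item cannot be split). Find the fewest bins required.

Total = 16 + 15 + 15 + 15 + 13 + 13 + 8 + 6 + 5 + 5 + 4 + 2 = 117.
Lower bound: ⌈117/17⌉ = 7 bins.
A packing using 8 bins:
  bin 1: 16 = 16
  bin 2: 15 + 2 = 17
  bin 3: 15 = 15
  bin 4: 15 = 15
  bin 5: 13 + 4 = 17
  bin 6: 13 = 13
  bin 7: 8 + 6 = 14
  bin 8: 5 + 5 = 10
No arrangement into 7 bins stays within capacity, so 8 is optimal.

8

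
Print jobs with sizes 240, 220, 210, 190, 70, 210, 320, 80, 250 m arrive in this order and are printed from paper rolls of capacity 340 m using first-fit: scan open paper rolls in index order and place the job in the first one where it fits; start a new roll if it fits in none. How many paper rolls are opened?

7

  240 → roll 1 (new)  [load 240/340]
  220 → roll 2 (new)  [load 220/340]
  210 → roll 3 (new)  [load 210/340]
  190 → roll 4 (new)  [load 190/340]
  70 → roll 1  [load 310/340]
  210 → roll 5 (new)  [load 210/340]
  320 → roll 6 (new)  [load 320/340]
  80 → roll 2  [load 300/340]
  250 → roll 7 (new)  [load 250/340]
7 paper rolls opened.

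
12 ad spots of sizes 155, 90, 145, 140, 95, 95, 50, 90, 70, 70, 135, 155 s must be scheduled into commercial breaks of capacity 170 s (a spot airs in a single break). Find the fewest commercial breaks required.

9

Total = 155 + 155 + 145 + 140 + 135 + 95 + 95 + 90 + 90 + 70 + 70 + 50 = 1290 s.
Lower bound: ⌈1290/170⌉ = 8 commercial breaks.
Also, 9 ad spots each exceed 85 s, and no two of those can share a break, so at least 9 commercial breaks are needed.
A packing using 9 commercial breaks:
  break 1: 155 = 155
  break 2: 155 = 155
  break 3: 145 = 145
  break 4: 140 = 140
  break 5: 135 = 135
  break 6: 95 + 70 = 165
  break 7: 95 + 70 = 165
  break 8: 90 + 50 = 140
  break 9: 90 = 90
This matches the lower bound, so 9 is optimal.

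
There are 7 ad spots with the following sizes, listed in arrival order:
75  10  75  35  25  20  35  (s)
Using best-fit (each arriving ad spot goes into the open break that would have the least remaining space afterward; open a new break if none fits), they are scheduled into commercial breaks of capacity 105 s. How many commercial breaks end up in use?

3

  75 → break 1 (new)  [load 75/105]
  10 → break 1  [load 85/105]
  75 → break 2 (new)  [load 75/105]
  35 → break 3 (new)  [load 35/105]
  25 → break 2  [load 100/105]
  20 → break 1  [load 105/105]
  35 → break 3  [load 70/105]
3 commercial breaks opened.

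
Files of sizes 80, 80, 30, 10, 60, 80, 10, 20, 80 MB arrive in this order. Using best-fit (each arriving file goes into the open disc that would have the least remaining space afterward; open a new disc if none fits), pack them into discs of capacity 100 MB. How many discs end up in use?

5

  80 → disc 1 (new)  [load 80/100]
  80 → disc 2 (new)  [load 80/100]
  30 → disc 3 (new)  [load 30/100]
  10 → disc 1  [load 90/100]
  60 → disc 3  [load 90/100]
  80 → disc 4 (new)  [load 80/100]
  10 → disc 1  [load 100/100]
  20 → disc 2  [load 100/100]
  80 → disc 5 (new)  [load 80/100]
5 discs opened.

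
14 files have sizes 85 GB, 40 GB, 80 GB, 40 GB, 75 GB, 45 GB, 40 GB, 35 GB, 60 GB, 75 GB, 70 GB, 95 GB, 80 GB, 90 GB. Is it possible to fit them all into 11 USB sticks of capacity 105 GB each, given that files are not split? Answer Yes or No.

A valid assignment using 11 USB sticks:
  USB stick 1: 95 = 95
  USB stick 2: 90 = 90
  USB stick 3: 85 = 85
  USB stick 4: 80 = 80
  USB stick 5: 80 = 80
  USB stick 6: 75 = 75
  USB stick 7: 75 = 75
  USB stick 8: 70 + 35 = 105
  USB stick 9: 60 + 45 = 105
  USB stick 10: 40 + 40 = 80
  USB stick 11: 40 = 40
Every load is within 105 GB, so 11 USB sticks suffice.

Yes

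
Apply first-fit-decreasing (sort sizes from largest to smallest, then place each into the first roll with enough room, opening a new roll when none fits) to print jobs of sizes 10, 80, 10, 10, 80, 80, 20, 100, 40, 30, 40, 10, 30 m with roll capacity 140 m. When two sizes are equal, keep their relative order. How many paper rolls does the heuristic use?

Sorted descending: 100, 80, 80, 80, 40, 40, 30, 30, 20, 10, 10, 10, 10.
  100 → roll 1 (new)  [load 100/140]
  80 → roll 2 (new)  [load 80/140]
  80 → roll 3 (new)  [load 80/140]
  80 → roll 4 (new)  [load 80/140]
  40 → roll 1  [load 140/140]
  40 → roll 2  [load 120/140]
  30 → roll 3  [load 110/140]
  30 → roll 3  [load 140/140]
  20 → roll 2  [load 140/140]
  10 → roll 4  [load 90/140]
  10 → roll 4  [load 100/140]
  10 → roll 4  [load 110/140]
  10 → roll 4  [load 120/140]
4 paper rolls opened.

4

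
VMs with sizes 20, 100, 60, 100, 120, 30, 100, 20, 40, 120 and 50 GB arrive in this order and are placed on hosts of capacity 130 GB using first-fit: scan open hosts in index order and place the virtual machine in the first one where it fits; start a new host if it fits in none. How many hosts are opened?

  20 → host 1 (new)  [load 20/130]
  100 → host 1  [load 120/130]
  60 → host 2 (new)  [load 60/130]
  100 → host 3 (new)  [load 100/130]
  120 → host 4 (new)  [load 120/130]
  30 → host 2  [load 90/130]
  100 → host 5 (new)  [load 100/130]
  20 → host 2  [load 110/130]
  40 → host 6 (new)  [load 40/130]
  120 → host 7 (new)  [load 120/130]
  50 → host 6  [load 90/130]
7 hosts opened.

7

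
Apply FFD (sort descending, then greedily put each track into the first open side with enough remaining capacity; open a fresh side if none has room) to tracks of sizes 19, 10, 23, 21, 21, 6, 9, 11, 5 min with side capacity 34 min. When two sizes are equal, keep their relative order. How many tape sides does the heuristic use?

Sorted descending: 23, 21, 21, 19, 11, 10, 9, 6, 5.
  23 → side 1 (new)  [load 23/34]
  21 → side 2 (new)  [load 21/34]
  21 → side 3 (new)  [load 21/34]
  19 → side 4 (new)  [load 19/34]
  11 → side 1  [load 34/34]
  10 → side 2  [load 31/34]
  9 → side 3  [load 30/34]
  6 → side 4  [load 25/34]
  5 → side 4  [load 30/34]
4 tape sides opened.

4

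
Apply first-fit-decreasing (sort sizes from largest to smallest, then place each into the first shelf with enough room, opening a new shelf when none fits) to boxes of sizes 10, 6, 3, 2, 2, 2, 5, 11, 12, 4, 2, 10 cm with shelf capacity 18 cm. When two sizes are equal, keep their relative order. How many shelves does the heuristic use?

Sorted descending: 12, 11, 10, 10, 6, 5, 4, 3, 2, 2, 2, 2.
  12 → shelf 1 (new)  [load 12/18]
  11 → shelf 2 (new)  [load 11/18]
  10 → shelf 3 (new)  [load 10/18]
  10 → shelf 4 (new)  [load 10/18]
  6 → shelf 1  [load 18/18]
  5 → shelf 2  [load 16/18]
  4 → shelf 3  [load 14/18]
  3 → shelf 3  [load 17/18]
  2 → shelf 2  [load 18/18]
  2 → shelf 4  [load 12/18]
  2 → shelf 4  [load 14/18]
  2 → shelf 4  [load 16/18]
4 shelves opened.

4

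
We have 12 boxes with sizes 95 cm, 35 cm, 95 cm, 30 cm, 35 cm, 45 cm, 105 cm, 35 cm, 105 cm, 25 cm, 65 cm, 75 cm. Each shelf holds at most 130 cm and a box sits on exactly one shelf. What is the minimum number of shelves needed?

Total = 105 + 105 + 95 + 95 + 75 + 65 + 45 + 35 + 35 + 35 + 30 + 25 = 745 cm.
Lower bound: ⌈745/130⌉ = 6 shelves.
A packing using 6 shelves:
  shelf 1: 105 + 25 = 130
  shelf 2: 105 = 105
  shelf 3: 95 + 35 = 130
  shelf 4: 95 + 35 = 130
  shelf 5: 75 + 45 = 120
  shelf 6: 65 + 35 + 30 = 130
This matches the lower bound, so 6 is optimal.

6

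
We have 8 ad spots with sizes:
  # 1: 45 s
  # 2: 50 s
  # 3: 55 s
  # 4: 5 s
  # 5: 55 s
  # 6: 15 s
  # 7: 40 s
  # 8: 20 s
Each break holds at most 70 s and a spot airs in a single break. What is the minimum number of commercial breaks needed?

Total = 55 + 55 + 50 + 45 + 40 + 20 + 15 + 5 = 285 s.
Lower bound: ⌈285/70⌉ = 5 commercial breaks.
A packing using 5 commercial breaks:
  break 1: 55 + 15 = 70
  break 2: 55 + 5 = 60
  break 3: 50 + 20 = 70
  break 4: 45 = 45
  break 5: 40 = 40
This matches the lower bound, so 5 is optimal.

5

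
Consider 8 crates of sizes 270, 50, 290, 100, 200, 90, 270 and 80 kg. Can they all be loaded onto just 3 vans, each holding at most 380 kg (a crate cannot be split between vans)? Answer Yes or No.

Total = 1350 kg; ⌈1350/380⌉ = 4.
At least 4 vans are required, but only 3 are allowed.

No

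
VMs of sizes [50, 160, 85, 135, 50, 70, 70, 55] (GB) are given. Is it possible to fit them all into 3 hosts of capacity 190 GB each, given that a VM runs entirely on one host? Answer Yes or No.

No

Total = 675 GB; ⌈675/190⌉ = 4.
At least 4 hosts are required, but only 3 are allowed.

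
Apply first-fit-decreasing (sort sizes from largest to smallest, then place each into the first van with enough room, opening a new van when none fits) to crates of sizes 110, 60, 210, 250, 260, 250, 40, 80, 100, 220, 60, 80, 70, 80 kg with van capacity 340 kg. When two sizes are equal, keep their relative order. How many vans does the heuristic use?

Sorted descending: 260, 250, 250, 220, 210, 110, 100, 80, 80, 80, 70, 60, 60, 40.
  260 → van 1 (new)  [load 260/340]
  250 → van 2 (new)  [load 250/340]
  250 → van 3 (new)  [load 250/340]
  220 → van 4 (new)  [load 220/340]
  210 → van 5 (new)  [load 210/340]
  110 → van 4  [load 330/340]
  100 → van 5  [load 310/340]
  80 → van 1  [load 340/340]
  80 → van 2  [load 330/340]
  80 → van 3  [load 330/340]
  70 → van 6 (new)  [load 70/340]
  60 → van 6  [load 130/340]
  60 → van 6  [load 190/340]
  40 → van 6  [load 230/340]
6 vans opened.

6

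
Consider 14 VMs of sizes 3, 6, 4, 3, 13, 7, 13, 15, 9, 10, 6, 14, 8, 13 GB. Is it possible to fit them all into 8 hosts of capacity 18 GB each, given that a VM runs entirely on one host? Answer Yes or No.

A valid assignment using 8 hosts:
  host 1: 15 + 3 = 18
  host 2: 14 + 4 = 18
  host 3: 13 + 3 = 16
  host 4: 13 = 13
  host 5: 13 = 13
  host 6: 10 + 8 = 18
  host 7: 9 + 7 = 16
  host 8: 6 + 6 = 12
Every load is within 18 GB, so 8 hosts suffice.

Yes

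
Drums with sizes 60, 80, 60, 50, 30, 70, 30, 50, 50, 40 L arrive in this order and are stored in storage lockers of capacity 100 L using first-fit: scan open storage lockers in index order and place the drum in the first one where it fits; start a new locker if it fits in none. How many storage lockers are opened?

6

  60 → locker 1 (new)  [load 60/100]
  80 → locker 2 (new)  [load 80/100]
  60 → locker 3 (new)  [load 60/100]
  50 → locker 4 (new)  [load 50/100]
  30 → locker 1  [load 90/100]
  70 → locker 5 (new)  [load 70/100]
  30 → locker 3  [load 90/100]
  50 → locker 4  [load 100/100]
  50 → locker 6 (new)  [load 50/100]
  40 → locker 6  [load 90/100]
6 storage lockers opened.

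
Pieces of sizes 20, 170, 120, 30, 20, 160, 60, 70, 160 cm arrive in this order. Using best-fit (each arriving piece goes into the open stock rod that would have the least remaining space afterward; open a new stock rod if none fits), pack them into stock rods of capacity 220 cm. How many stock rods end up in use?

4

  20 → stock rod 1 (new)  [load 20/220]
  170 → stock rod 1  [load 190/220]
  120 → stock rod 2 (new)  [load 120/220]
  30 → stock rod 1  [load 220/220]
  20 → stock rod 2  [load 140/220]
  160 → stock rod 3 (new)  [load 160/220]
  60 → stock rod 3  [load 220/220]
  70 → stock rod 2  [load 210/220]
  160 → stock rod 4 (new)  [load 160/220]
4 stock rods opened.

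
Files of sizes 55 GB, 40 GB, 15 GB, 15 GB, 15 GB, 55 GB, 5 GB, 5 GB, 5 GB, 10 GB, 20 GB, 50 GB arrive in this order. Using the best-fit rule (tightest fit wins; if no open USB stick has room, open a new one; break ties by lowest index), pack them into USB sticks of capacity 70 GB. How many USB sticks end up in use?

5

  55 → USB stick 1 (new)  [load 55/70]
  40 → USB stick 2 (new)  [load 40/70]
  15 → USB stick 1  [load 70/70]
  15 → USB stick 2  [load 55/70]
  15 → USB stick 2  [load 70/70]
  55 → USB stick 3 (new)  [load 55/70]
  5 → USB stick 3  [load 60/70]
  5 → USB stick 3  [load 65/70]
  5 → USB stick 3  [load 70/70]
  10 → USB stick 4 (new)  [load 10/70]
  20 → USB stick 4  [load 30/70]
  50 → USB stick 5 (new)  [load 50/70]
5 USB sticks opened.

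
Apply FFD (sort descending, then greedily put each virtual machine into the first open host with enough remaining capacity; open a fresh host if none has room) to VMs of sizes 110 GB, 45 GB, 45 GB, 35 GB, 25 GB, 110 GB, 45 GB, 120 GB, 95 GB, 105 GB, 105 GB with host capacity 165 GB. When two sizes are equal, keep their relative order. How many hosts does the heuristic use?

6

Sorted descending: 120, 110, 110, 105, 105, 95, 45, 45, 45, 35, 25.
  120 → host 1 (new)  [load 120/165]
  110 → host 2 (new)  [load 110/165]
  110 → host 3 (new)  [load 110/165]
  105 → host 4 (new)  [load 105/165]
  105 → host 5 (new)  [load 105/165]
  95 → host 6 (new)  [load 95/165]
  45 → host 1  [load 165/165]
  45 → host 2  [load 155/165]
  45 → host 3  [load 155/165]
  35 → host 4  [load 140/165]
  25 → host 4  [load 165/165]
6 hosts opened.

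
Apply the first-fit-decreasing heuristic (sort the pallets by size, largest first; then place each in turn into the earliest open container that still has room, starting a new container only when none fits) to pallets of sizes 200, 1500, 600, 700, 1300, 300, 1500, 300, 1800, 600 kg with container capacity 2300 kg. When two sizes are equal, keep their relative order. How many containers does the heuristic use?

4

Sorted descending: 1800, 1500, 1500, 1300, 700, 600, 600, 300, 300, 200.
  1800 → container 1 (new)  [load 1800/2300]
  1500 → container 2 (new)  [load 1500/2300]
  1500 → container 3 (new)  [load 1500/2300]
  1300 → container 4 (new)  [load 1300/2300]
  700 → container 2  [load 2200/2300]
  600 → container 3  [load 2100/2300]
  600 → container 4  [load 1900/2300]
  300 → container 1  [load 2100/2300]
  300 → container 4  [load 2200/2300]
  200 → container 1  [load 2300/2300]
4 containers opened.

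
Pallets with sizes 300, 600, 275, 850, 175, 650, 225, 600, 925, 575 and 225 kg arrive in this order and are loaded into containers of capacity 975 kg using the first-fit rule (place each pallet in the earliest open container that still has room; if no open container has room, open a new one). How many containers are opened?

7

  300 → container 1 (new)  [load 300/975]
  600 → container 1  [load 900/975]
  275 → container 2 (new)  [load 275/975]
  850 → container 3 (new)  [load 850/975]
  175 → container 2  [load 450/975]
  650 → container 4 (new)  [load 650/975]
  225 → container 2  [load 675/975]
  600 → container 5 (new)  [load 600/975]
  925 → container 6 (new)  [load 925/975]
  575 → container 7 (new)  [load 575/975]
  225 → container 2  [load 900/975]
7 containers opened.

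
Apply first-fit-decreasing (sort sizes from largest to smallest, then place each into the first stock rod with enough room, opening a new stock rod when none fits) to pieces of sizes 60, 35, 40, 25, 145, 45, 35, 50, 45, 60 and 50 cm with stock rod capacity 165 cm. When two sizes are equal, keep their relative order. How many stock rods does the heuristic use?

Sorted descending: 145, 60, 60, 50, 50, 45, 45, 40, 35, 35, 25.
  145 → stock rod 1 (new)  [load 145/165]
  60 → stock rod 2 (new)  [load 60/165]
  60 → stock rod 2  [load 120/165]
  50 → stock rod 3 (new)  [load 50/165]
  50 → stock rod 3  [load 100/165]
  45 → stock rod 2  [load 165/165]
  45 → stock rod 3  [load 145/165]
  40 → stock rod 4 (new)  [load 40/165]
  35 → stock rod 4  [load 75/165]
  35 → stock rod 4  [load 110/165]
  25 → stock rod 4  [load 135/165]
4 stock rods opened.

4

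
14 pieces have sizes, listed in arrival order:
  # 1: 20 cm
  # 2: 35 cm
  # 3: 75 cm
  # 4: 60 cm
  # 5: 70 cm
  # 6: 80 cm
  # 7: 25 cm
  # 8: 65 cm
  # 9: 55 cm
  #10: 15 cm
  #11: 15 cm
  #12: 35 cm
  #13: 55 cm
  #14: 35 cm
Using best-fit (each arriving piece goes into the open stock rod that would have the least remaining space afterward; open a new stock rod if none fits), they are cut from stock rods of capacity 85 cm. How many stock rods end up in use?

  20 → stock rod 1 (new)  [load 20/85]
  35 → stock rod 1  [load 55/85]
  75 → stock rod 2 (new)  [load 75/85]
  60 → stock rod 3 (new)  [load 60/85]
  70 → stock rod 4 (new)  [load 70/85]
  80 → stock rod 5 (new)  [load 80/85]
  25 → stock rod 3  [load 85/85]
  65 → stock rod 6 (new)  [load 65/85]
  55 → stock rod 7 (new)  [load 55/85]
  15 → stock rod 4  [load 85/85]
  15 → stock rod 6  [load 80/85]
  35 → stock rod 8 (new)  [load 35/85]
  55 → stock rod 9 (new)  [load 55/85]
  35 → stock rod 8  [load 70/85]
9 stock rods opened.

9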